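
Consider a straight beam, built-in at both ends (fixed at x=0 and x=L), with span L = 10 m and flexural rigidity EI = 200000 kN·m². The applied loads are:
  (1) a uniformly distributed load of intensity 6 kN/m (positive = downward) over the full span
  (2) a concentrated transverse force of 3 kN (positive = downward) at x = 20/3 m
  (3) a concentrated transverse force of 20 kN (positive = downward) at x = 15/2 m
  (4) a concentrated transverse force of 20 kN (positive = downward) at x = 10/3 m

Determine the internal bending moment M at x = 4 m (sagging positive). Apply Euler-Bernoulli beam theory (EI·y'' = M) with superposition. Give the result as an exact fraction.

M(4) = 9139/216 kN·m

Load 1 — uniform load w=6 kN/m over full span:
  M_1 = wLx/2 - wL²/12 - wx²/2 = 6·10·4/2 - 6·10²/12 - 6·4²/2 = 22 kN·m
Load 2 — point force P=3 kN at a=20/3 m (b=L-a=10/3):
  M_2 = Pb²(3a+b)x/L³ - Pab²/L²  [x≤a] = 3·(10/3)²·(3·(20/3)+(10/3))·4/10³ - 3·(20/3)·(10/3)²/10² = 8/9 kN·m
Load 3 — point force P=20 kN at a=15/2 m (b=L-a=5/2):
  M_3 = Pb²(3a+b)x/L³ - Pab²/L²  [x≤a] = 20·(5/2)²·(3·(15/2)+(5/2))·4/10³ - 20·(15/2)·(5/2)²/10² = 25/8 kN·m
Load 4 — point force P=20 kN at a=10/3 m (b=L-a=20/3):
  M_4 = Pa²(a+3b)(L-x)/L³ - Pa²b/L²  [x>a] = 20·(10/3)²·((10/3)+3·(20/3))·(10-4)/10³ - 20·(10/3)²·(20/3)/10² = 440/27 kN·m
Superposition: M = Σ M_i = 9139/216 kN·m ≈ 42.310185 kN·m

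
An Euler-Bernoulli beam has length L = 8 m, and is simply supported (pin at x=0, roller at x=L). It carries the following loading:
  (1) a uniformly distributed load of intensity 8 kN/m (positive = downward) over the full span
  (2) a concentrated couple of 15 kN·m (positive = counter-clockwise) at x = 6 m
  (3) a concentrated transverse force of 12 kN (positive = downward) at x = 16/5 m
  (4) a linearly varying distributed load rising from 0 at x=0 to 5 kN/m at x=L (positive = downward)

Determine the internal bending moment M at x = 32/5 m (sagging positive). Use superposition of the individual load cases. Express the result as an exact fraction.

M(32/5) = 61 kN·m

Load 1 — uniform load w=8 kN/m over full span:
  M_1 = wx(L-x)/2 = 8·(32/5)·(8-(32/5))/2 = 1024/25 kN·m
Load 2 — applied couple M₀=15 kN·m at a=6 m (b=L-a=2):
  M_2 = M₀x/L - M₀  [x>a] = 15·(32/5)/8 - 15 = -3 kN·m
Load 3 — point force P=12 kN at a=16/5 m (b=L-a=24/5):
  M_3 = Pa(L-x)/L  [x>a] = 12·(16/5)·(8-(32/5))/8 = 192/25 kN·m
Load 4 — triangular load w₀=5 kN/m (0→w₀ over full span):
  M_4 = w₀Lx/6 - w₀x³/(6L) = 5·8·(32/5)/6 - 5·(32/5)³/(6·8) = 384/25 kN·m
Superposition: M = Σ M_i = 61 kN·m ≈ 61.000000 kN·m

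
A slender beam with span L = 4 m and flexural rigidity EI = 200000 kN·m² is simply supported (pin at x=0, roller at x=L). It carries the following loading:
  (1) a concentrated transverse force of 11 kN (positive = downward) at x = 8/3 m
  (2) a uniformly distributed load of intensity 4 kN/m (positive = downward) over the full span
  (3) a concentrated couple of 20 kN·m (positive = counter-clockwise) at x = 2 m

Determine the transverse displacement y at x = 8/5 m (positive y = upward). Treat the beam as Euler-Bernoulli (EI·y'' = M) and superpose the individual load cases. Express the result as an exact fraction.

y(8/5) = -82331/632812500 m

Load 1 — point force P=11 kN at a=8/3 m (b=L-a=4/3):
  y_1 = -Pbx(L²-b²-x²)/(6LEI)  [x≤a] = -11·(4/3)·(8/5)·(4²-(4/3)²-(8/5)²)/(6·4·200000) = -1804/31640625 m
Load 2 — uniform load w=4 kN/m over full span:
  y_2 = -wx(L³-2Lx²+x³)/(24EI) = -4·(8/5)·(4³-2·4·(8/5)²+(8/5)³)/(24·200000) = -124/1953125 m
Load 3 — applied couple M₀=20 kN·m at a=2 m (b=L-a=2):
  y_3 = (M₀x³/(6L)+C₁x)/EI  [x≤a] with C₁=M₀(3b²-L²)/(6L)=-10/3 = (20·(8/5)³/(6·4)+(-10/3)·(8/5))/200000 = -3/312500 m
Superposition: y = Σ y_i = -82331/632812500 m ≈ -0.000130 m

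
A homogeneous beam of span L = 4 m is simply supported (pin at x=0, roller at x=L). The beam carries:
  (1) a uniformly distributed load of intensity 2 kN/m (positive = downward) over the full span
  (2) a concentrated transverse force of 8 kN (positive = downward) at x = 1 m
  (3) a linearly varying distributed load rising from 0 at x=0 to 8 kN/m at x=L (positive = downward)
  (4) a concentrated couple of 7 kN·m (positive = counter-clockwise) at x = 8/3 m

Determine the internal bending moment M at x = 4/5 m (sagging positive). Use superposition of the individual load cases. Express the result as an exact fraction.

M(4/5) = 1607/125 kN·m

Load 1 — uniform load w=2 kN/m over full span:
  M_1 = wx(L-x)/2 = 2·(4/5)·(4-(4/5))/2 = 64/25 kN·m
Load 2 — point force P=8 kN at a=1 m (b=L-a=3):
  M_2 = Pbx/L  [x≤a] = 8·3·(4/5)/4 = 24/5 kN·m
Load 3 — triangular load w₀=8 kN/m (0→w₀ over full span):
  M_3 = w₀Lx/6 - w₀x³/(6L) = 8·4·(4/5)/6 - 8·(4/5)³/(6·4) = 512/125 kN·m
Load 4 — applied couple M₀=7 kN·m at a=8/3 m (b=L-a=4/3):
  M_4 = M₀x/L  [x≤a] = 7·(4/5)/4 = 7/5 kN·m
Superposition: M = Σ M_i = 1607/125 kN·m ≈ 12.856000 kN·m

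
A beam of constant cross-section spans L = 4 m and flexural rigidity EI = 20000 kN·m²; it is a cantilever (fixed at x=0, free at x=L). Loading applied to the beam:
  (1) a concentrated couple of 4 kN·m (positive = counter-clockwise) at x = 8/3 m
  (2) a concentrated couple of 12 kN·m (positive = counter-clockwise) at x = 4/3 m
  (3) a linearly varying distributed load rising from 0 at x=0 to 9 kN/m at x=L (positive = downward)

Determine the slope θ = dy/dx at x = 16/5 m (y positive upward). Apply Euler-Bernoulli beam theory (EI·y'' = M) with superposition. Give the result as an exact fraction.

Load 1 — applied couple M₀=4 kN·m at a=8/3 m (b=L-a=4/3):
  θ_1 = M₀a/EI  [x>a] = 4·(8/3)/20000 = 1/1875 rad
Load 2 — applied couple M₀=12 kN·m at a=4/3 m (b=L-a=8/3):
  θ_2 = M₀a/EI  [x>a] = 12·(4/3)/20000 = 1/1250 rad
Load 3 — triangular load w₀=9 kN/m (0→w₀ over full span):
  θ_3 = (w₀Lx²/4-w₀L²x/3-w₀x⁴/(24L))/EI = (9·4·(16/5)²/4-9·4²·(16/5)/3-9·(16/5)⁴/(24·4))/20000 = -1392/390625 rad
Superposition: θ = Σ θ_i = -5227/2343750 rad ≈ -0.002230 rad

θ(16/5) = -5227/2343750 rad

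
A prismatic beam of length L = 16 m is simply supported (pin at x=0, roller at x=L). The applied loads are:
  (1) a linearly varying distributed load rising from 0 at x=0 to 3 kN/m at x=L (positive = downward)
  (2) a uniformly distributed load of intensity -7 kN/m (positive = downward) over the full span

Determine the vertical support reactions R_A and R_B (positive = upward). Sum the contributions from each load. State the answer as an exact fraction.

Load 1 — triangular load w₀=3 kN/m (0→w₀ over full span):
  R_A = w₀L/6 = 3·16/6 = 8 kN
  R_B = w₀L/3 = 3·16/3 = 16 kN
Load 2 — uniform load w=-7 kN/m over full span:
  R_A = wL/2 = (-7)·16/2 = -56 kN
  R_B = wL/2 = (-7)·16/2 = -56 kN
Superposition: R_A = -48 kN, R_B = -40 kN

R_A = -48 kN, R_B = -40 kN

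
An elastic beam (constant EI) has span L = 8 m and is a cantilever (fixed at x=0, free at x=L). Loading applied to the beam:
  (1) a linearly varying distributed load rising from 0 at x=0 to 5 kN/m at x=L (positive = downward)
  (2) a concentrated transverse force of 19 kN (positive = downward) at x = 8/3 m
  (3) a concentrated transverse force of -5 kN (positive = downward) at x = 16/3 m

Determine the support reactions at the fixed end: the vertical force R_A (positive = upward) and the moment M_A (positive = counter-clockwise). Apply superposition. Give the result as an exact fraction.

Load 1 — triangular load w₀=5 kN/m (0→w₀ over full span):
  R_A = w₀L/2 = 5·8/2 = 20 kN
  M_A = w₀L²/3 = 5·8²/3 = 320/3 kN·m
Load 2 — point force P=19 kN at a=8/3 m (b=L-a=16/3):
  R_A = P = 19 kN
  M_A = Pa = 19·(8/3) = 152/3 kN·m
Load 3 — point force P=-5 kN at a=16/3 m (b=L-a=8/3):
  R_A = P = (-5) = -5 kN
  M_A = Pa = (-5)·(16/3) = -80/3 kN·m
Superposition: R_A = 34 kN, M_A = 392/3 kN·m

R_A = 34 kN, M_A = 392/3 kN·m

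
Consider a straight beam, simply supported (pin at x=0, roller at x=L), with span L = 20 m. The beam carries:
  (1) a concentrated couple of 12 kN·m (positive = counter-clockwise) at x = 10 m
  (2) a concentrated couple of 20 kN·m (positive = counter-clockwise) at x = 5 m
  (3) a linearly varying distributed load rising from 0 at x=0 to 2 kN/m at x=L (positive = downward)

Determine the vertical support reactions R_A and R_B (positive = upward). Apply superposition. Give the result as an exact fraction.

Load 1 — applied couple M₀=12 kN·m at a=10 m (b=L-a=10):
  R_A = M₀/L = 12/20 = 3/5 kN
  R_B = -M₀/L = -12/20 = -3/5 kN
Load 2 — applied couple M₀=20 kN·m at a=5 m (b=L-a=15):
  R_A = M₀/L = 20/20 = 1 kN
  R_B = -M₀/L = -20/20 = -1 kN
Load 3 — triangular load w₀=2 kN/m (0→w₀ over full span):
  R_A = w₀L/6 = 2·20/6 = 20/3 kN
  R_B = w₀L/3 = 2·20/3 = 40/3 kN
Superposition: R_A = 124/15 kN, R_B = 176/15 kN

R_A = 124/15 kN, R_B = 176/15 kN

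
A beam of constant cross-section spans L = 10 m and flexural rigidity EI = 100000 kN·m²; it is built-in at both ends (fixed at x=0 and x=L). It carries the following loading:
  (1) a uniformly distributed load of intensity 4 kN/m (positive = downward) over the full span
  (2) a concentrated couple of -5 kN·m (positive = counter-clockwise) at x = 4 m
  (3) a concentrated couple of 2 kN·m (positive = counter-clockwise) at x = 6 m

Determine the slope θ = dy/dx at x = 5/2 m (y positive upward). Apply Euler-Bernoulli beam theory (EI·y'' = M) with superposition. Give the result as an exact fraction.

θ(5/2) = -327/1000000 rad

Load 1 — uniform load w=4 kN/m over full span:
  θ_1 = -wx(L-x)(L-2x)/(12EI) = -4·(5/2)·(10-(5/2))·(10-2·(5/2))/(12·100000) = -1/3200 rad
Load 2 — applied couple M₀=-5 kN·m at a=4 m (b=L-a=6):
  θ_2 = (R_Ax²/2 - M_Ax)/EI  [x≤a] with R_A=-18/25, M_A=-3/5 = ((-18/25)·(5/2)²/2 - (-3/5)·(5/2))/100000 = -3/400000 rad
Load 3 — applied couple M₀=2 kN·m at a=6 m (b=L-a=4):
  θ_3 = (R_Ax²/2 - M_Ax)/EI  [x≤a] with R_A=36/125, M_A=16/25 = ((36/125)·(5/2)²/2 - (16/25)·(5/2))/100000 = -7/1000000 rad
Superposition: θ = Σ θ_i = -327/1000000 rad ≈ -0.000327 rad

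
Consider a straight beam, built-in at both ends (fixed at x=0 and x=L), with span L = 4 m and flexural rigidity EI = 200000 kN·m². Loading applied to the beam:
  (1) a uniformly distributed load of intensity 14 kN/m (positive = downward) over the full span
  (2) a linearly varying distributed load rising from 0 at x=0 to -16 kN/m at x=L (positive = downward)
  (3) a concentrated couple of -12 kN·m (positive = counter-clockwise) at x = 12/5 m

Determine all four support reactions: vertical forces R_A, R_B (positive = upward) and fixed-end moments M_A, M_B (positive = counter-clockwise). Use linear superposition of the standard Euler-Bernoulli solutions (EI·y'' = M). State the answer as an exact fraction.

Load 1 — uniform load w=14 kN/m over full span:
  R_A = wL/2 = 14·4/2 = 28 kN
  M_A = wL²/12 = 14·4²/12 = 56/3 kN·m
  R_B = wL/2 = 14·4/2 = 28 kN
  M_B = -wL²/12 = -14·4²/12 = -56/3 kN·m
Load 2 — triangular load w₀=-16 kN/m (0→w₀ over full span):
  R_A = 3w₀L/20 = 3·(-16)·4/20 = -48/5 kN
  M_A = w₀L²/30 = (-16)·4²/30 = -128/15 kN·m
  R_B = 7w₀L/20 = 7·(-16)·4/20 = -112/5 kN
  M_B = -w₀L²/20 = -(-16)·4²/20 = 64/5 kN·m
Load 3 — applied couple M₀=-12 kN·m at a=12/5 m (b=L-a=8/5):
  R_A = 6M₀ab/L³ = 6·(-12)·(12/5)·(8/5)/4³ = -108/25 kN
  M_A = M₀b(2a-b)/L² = (-12)·(8/5)·(2·(12/5)-(8/5))/4² = -96/25 kN·m
  R_B = -6M₀ab/L³ = -6·(-12)·(12/5)·(8/5)/4³ = 108/25 kN
  M_B = M₀a(2b-a)/L² = (-12)·(12/5)·(2·(8/5)-(12/5))/4² = -36/25 kN·m
Superposition: R_A = 352/25 kN, M_A = 472/75 kN·m, R_B = 248/25 kN, M_B = -548/75 kN·m

R_A = 352/25 kN, M_A = 472/75 kN·m, R_B = 248/25 kN, M_B = -548/75 kN·m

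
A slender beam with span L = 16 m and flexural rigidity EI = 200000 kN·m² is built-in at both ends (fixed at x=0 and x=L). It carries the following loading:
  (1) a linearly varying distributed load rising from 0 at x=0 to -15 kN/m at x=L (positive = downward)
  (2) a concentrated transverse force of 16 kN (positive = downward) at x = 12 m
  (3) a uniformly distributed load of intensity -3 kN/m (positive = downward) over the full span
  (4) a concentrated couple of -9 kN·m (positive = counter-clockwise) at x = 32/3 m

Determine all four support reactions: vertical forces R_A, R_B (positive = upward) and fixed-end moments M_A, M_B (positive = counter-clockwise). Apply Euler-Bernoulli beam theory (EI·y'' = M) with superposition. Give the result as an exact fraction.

Load 1 — triangular load w₀=-15 kN/m (0→w₀ over full span):
  R_A = 3w₀L/20 = 3·(-15)·16/20 = -36 kN
  M_A = w₀L²/30 = (-15)·16²/30 = -128 kN·m
  R_B = 7w₀L/20 = 7·(-15)·16/20 = -84 kN
  M_B = -w₀L²/20 = -(-15)·16²/20 = 192 kN·m
Load 2 — point force P=16 kN at a=12 m (b=L-a=4):
  R_A = Pb²(3a+b)/L³ = 16·4²·(3·12+4)/16³ = 5/2 kN
  M_A = Pab²/L² = 16·12·4²/16² = 12 kN·m
  R_B = Pa²(a+3b)/L³ = 16·12²·(12+3·4)/16³ = 27/2 kN
  M_B = -Pa²b/L² = -16·12²·4/16² = -36 kN·m
Load 3 — uniform load w=-3 kN/m over full span:
  R_A = wL/2 = (-3)·16/2 = -24 kN
  M_A = wL²/12 = (-3)·16²/12 = -64 kN·m
  R_B = wL/2 = (-3)·16/2 = -24 kN
  M_B = -wL²/12 = -(-3)·16²/12 = 64 kN·m
Load 4 — applied couple M₀=-9 kN·m at a=32/3 m (b=L-a=16/3):
  R_A = 6M₀ab/L³ = 6·(-9)·(32/3)·(16/3)/16³ = -3/4 kN
  M_A = M₀b(2a-b)/L² = (-9)·(16/3)·(2·(32/3)-(16/3))/16² = -3 kN·m
  R_B = -6M₀ab/L³ = -6·(-9)·(32/3)·(16/3)/16³ = 3/4 kN
  M_B = M₀a(2b-a)/L² = (-9)·(32/3)·(2·(16/3)-(32/3))/16² = 0 kN·m
Superposition: R_A = -233/4 kN, M_A = -183 kN·m, R_B = -375/4 kN, M_B = 220 kN·m

R_A = -233/4 kN, M_A = -183 kN·m, R_B = -375/4 kN, M_B = 220 kN·m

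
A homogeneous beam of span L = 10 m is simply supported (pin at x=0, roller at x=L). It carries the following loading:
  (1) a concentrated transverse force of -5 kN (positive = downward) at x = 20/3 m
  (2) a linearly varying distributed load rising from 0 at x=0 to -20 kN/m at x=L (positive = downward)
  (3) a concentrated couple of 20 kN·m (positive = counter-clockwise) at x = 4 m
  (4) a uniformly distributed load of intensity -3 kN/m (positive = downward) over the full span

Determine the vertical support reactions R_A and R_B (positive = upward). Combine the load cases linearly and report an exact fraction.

R_A = -48 kN, R_B = -87 kN

Load 1 — point force P=-5 kN at a=20/3 m (b=L-a=10/3):
  R_A = Pb/L = (-5)·(10/3)/10 = -5/3 kN
  R_B = Pa/L = (-5)·(20/3)/10 = -10/3 kN
Load 2 — triangular load w₀=-20 kN/m (0→w₀ over full span):
  R_A = w₀L/6 = (-20)·10/6 = -100/3 kN
  R_B = w₀L/3 = (-20)·10/3 = -200/3 kN
Load 3 — applied couple M₀=20 kN·m at a=4 m (b=L-a=6):
  R_A = M₀/L = 20/10 = 2 kN
  R_B = -M₀/L = -20/10 = -2 kN
Load 4 — uniform load w=-3 kN/m over full span:
  R_A = wL/2 = (-3)·10/2 = -15 kN
  R_B = wL/2 = (-3)·10/2 = -15 kN
Superposition: R_A = -48 kN, R_B = -87 kN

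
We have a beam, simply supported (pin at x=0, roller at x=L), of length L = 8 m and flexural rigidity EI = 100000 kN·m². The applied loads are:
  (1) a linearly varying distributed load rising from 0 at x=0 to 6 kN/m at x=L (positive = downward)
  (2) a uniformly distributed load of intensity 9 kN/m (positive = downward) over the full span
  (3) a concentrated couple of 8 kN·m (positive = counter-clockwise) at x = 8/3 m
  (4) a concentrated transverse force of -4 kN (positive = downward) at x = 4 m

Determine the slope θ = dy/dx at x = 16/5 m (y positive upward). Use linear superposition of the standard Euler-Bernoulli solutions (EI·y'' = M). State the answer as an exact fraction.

θ(16/5) = -24157/35156250 rad

Load 1 — triangular load w₀=6 kN/m (0→w₀ over full span):
  θ_1 = -w₀(7L⁴-30L²x²+15x⁴)/(360LEI) = -6·(7·8⁴-30·8²·(16/5)²+15·(16/5)⁴)/(360·8·100000) = -1292/5859375 rad
Load 2 — uniform load w=9 kN/m over full span:
  θ_2 = -w(L³-6Lx²+4x³)/(24EI) = -9·(8³-6·8·(16/5)²+4·(16/5)³)/(24·100000) = -222/390625 rad
Load 3 — applied couple M₀=8 kN·m at a=8/3 m (b=L-a=16/3):
  θ_3 = (M₀x²/(2L)-M₀(x-a)+C₁)/EI  [x>a] with C₁=M₀(3b²-L²)/(6L)=32/9 = (8·(16/5)²/(2·8)-8·((16/5)-(8/3))+(32/9))/100000 = 31/703125 rad
Load 4 — point force P=-4 kN at a=4 m (b=L-a=4):
  θ_4 = -Pb(L²-b²-3x²)/(6LEI)  [x≤a] = -(-4)·4·(8²-4²-3·(16/5)²)/(6·8·100000) = 9/156250 rad
Superposition: θ = Σ θ_i = -24157/35156250 rad ≈ -0.000687 rad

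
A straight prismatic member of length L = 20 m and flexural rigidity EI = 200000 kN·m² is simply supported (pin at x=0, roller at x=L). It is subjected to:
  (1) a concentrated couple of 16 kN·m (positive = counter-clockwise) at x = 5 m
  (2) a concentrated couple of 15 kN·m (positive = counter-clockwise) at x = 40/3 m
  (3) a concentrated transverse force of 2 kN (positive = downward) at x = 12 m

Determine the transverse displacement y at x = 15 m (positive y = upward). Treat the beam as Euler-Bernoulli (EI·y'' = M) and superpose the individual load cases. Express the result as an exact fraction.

y(15) = -3119/4800000 m

Load 1 — applied couple M₀=16 kN·m at a=5 m (b=L-a=15):
  y_1 = (M₀x³/(6L)-M₀(x-a)²/2+C₁x)/EI  [x>a] with C₁=M₀(3b²-L²)/(6L)=110/3 = (16·15³/(6·20)-16·(15-5)²/2+(110/3)·15)/200000 = 1/1000 m
Load 2 — applied couple M₀=15 kN·m at a=40/3 m (b=L-a=20/3):
  y_2 = (M₀x³/(6L)-M₀(x-a)²/2+C₁x)/EI  [x>a] with C₁=M₀(3b²-L²)/(6L)=-100/3 = (15·15³/(6·20)-15·(15-(40/3))²/2+(-100/3)·15)/200000 = -19/38400 m
Load 3 — point force P=2 kN at a=12 m (b=L-a=8):
  y_3 = -Pa(L-x)(2Lx-a²-x²)/(6LEI)  [x>a] = -2·12·(20-15)·(2·20·15-12²-15²)/(6·20·200000) = -231/200000 m
Superposition: y = Σ y_i = -3119/4800000 m ≈ -0.000650 m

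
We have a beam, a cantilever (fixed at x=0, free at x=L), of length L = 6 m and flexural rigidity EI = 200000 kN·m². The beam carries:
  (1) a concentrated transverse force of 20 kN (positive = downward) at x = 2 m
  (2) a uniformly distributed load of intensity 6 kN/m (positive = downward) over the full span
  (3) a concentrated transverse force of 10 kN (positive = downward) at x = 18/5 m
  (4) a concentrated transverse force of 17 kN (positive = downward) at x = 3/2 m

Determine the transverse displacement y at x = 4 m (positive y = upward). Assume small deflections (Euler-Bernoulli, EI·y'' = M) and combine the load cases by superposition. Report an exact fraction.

Load 1 — point force P=20 kN at a=2 m (b=L-a=4):
  y_1 = -Pa²(3x-a)/(6EI)  [x>a] = -20·2²·(3·4-2)/(6·200000) = -1/1500 m
Load 2 — uniform load w=6 kN/m over full span:
  y_2 = -wx²(x²-4Lx+6L²)/(24EI) = -6·4²·(4²-4·6·4+6·6²)/(24·200000) = -17/6250 m
Load 3 — point force P=10 kN at a=18/5 m (b=L-a=12/5):
  y_3 = -Pa²(3x-a)/(6EI)  [x>a] = -10·(18/5)²·(3·4-(18/5))/(6·200000) = -567/625000 m
Load 4 — point force P=17 kN at a=3/2 m (b=L-a=9/2):
  y_4 = -Pa²(3x-a)/(6EI)  [x>a] = -17·(3/2)²·(3·4-(3/2))/(6·200000) = -1071/3200000 m
Superposition: y = Σ y_i = -1110853/240000000 m ≈ -0.004629 m

y(4) = -1110853/240000000 m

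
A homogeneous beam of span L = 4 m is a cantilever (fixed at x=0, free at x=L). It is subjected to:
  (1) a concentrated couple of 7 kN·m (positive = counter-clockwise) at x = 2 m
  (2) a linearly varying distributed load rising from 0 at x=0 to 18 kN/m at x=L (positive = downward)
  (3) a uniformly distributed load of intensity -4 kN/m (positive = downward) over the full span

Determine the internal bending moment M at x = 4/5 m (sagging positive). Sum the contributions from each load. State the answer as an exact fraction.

M(4/5) = -5013/125 kN·m

Load 1 — applied couple M₀=7 kN·m at a=2 m (b=L-a=2):
  M_1 = M₀  [x≤a] = 7 = 7 kN·m
Load 2 — triangular load w₀=18 kN/m (0→w₀ over full span):
  M_2 = w₀Lx/2 - w₀L²/3 - w₀x³/(6L) = 18·4·(4/5)/2 - 18·4²/3 - 18·(4/5)³/(6·4) = -8448/125 kN·m
Load 3 — uniform load w=-4 kN/m over full span:
  M_3 = -w(L-x)²/2 = -(-4)·(4-(4/5))²/2 = 512/25 kN·m
Superposition: M = Σ M_i = -5013/125 kN·m ≈ -40.104000 kN·m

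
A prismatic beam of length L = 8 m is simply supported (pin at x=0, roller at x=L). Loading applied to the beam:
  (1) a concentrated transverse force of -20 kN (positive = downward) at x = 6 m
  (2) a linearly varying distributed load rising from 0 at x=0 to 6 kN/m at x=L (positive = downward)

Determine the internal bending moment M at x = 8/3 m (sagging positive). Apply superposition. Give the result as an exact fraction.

Load 1 — point force P=-20 kN at a=6 m (b=L-a=2):
  M_1 = Pbx/L  [x≤a] = (-20)·2·(8/3)/8 = -40/3 kN·m
Load 2 — triangular load w₀=6 kN/m (0→w₀ over full span):
  M_2 = w₀Lx/6 - w₀x³/(6L) = 6·8·(8/3)/6 - 6·(8/3)³/(6·8) = 512/27 kN·m
Superposition: M = Σ M_i = 152/27 kN·m ≈ 5.629630 kN·m

M(8/3) = 152/27 kN·m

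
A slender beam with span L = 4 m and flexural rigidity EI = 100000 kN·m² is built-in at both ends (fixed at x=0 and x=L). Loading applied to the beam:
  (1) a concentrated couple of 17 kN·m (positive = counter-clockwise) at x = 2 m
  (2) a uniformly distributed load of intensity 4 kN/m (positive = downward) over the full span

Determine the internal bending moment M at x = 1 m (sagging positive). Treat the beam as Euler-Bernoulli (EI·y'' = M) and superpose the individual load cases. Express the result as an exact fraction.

Load 1 — applied couple M₀=17 kN·m at a=2 m (b=L-a=2):
  M_1 = R_Ax - M_A  [x≤a] with R_A=51/8, M_A=17/4 = (51/8)·1 - (17/4) = 17/8 kN·m
Load 2 — uniform load w=4 kN/m over full span:
  M_2 = wLx/2 - wL²/12 - wx²/2 = 4·4·1/2 - 4·4²/12 - 4·1²/2 = 2/3 kN·m
Superposition: M = Σ M_i = 67/24 kN·m ≈ 2.791667 kN·m

M(1) = 67/24 kN·m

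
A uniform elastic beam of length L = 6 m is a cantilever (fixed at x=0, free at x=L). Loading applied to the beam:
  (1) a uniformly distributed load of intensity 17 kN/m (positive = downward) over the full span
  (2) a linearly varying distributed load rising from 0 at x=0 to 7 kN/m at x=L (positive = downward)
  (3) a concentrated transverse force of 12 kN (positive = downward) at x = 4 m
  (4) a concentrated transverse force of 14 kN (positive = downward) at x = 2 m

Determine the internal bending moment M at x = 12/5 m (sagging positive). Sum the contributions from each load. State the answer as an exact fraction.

Load 1 — uniform load w=17 kN/m over full span:
  M_1 = -w(L-x)²/2 = -17·(6-(12/5))²/2 = -2754/25 kN·m
Load 2 — triangular load w₀=7 kN/m (0→w₀ over full span):
  M_2 = w₀Lx/2 - w₀L²/3 - w₀x³/(6L) = 7·6·(12/5)/2 - 7·6²/3 - 7·(12/5)³/(6·6) = -4536/125 kN·m
Load 3 — point force P=12 kN at a=4 m (b=L-a=2):
  M_3 = -P(a-x)  [x≤a] = -12·(4-(12/5)) = -96/5 kN·m
Load 4 — point force P=14 kN at a=2 m (b=L-a=4):
  M_4 = 0  [x>a] = 0 kN·m
Superposition: M = Σ M_i = -20706/125 kN·m ≈ -165.648000 kN·m

M(12/5) = -20706/125 kN·m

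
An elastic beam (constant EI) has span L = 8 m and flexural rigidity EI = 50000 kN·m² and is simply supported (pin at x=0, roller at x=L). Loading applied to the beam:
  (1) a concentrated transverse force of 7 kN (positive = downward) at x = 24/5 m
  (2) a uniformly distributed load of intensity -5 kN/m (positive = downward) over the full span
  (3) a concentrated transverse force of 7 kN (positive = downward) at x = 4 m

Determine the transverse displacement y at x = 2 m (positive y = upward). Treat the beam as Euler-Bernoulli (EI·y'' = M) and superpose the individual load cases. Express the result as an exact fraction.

Load 1 — point force P=7 kN at a=24/5 m (b=L-a=16/5):
  y_1 = -Pbx(L²-b²-x²)/(6LEI)  [x≤a] = -7·(16/5)·2·(8²-(16/5)²-2²)/(6·8·50000) = -2177/2343750 m
Load 2 — uniform load w=-5 kN/m over full span:
  y_2 = -wx(L³-2Lx²+x³)/(24EI) = -(-5)·2·(8³-2·8·2²+2³)/(24·50000) = 19/5000 m
Load 3 — point force P=7 kN at a=4 m (b=L-a=4):
  y_3 = -Pbx(L²-b²-x²)/(6LEI)  [x≤a] = -7·4·2·(8²-4²-2²)/(6·8·50000) = -77/75000 m
Superposition: y = Σ y_i = 1441/781250 m ≈ 0.001844 m

y(2) = 1441/781250 m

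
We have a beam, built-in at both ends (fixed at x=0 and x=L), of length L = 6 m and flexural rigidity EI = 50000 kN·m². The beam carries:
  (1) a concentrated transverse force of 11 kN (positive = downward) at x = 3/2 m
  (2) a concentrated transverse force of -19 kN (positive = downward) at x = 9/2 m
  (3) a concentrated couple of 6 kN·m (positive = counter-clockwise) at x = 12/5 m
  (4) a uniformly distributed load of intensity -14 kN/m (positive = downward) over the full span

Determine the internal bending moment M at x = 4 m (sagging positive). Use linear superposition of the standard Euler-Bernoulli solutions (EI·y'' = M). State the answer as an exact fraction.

Load 1 — point force P=11 kN at a=3/2 m (b=L-a=9/2):
  M_1 = Pa²(a+3b)(L-x)/L³ - Pa²b/L²  [x>a] = 11·(3/2)²·((3/2)+3·(9/2))·(6-4)/6³ - 11·(3/2)²·(9/2)/6² = 11/32 kN·m
Load 2 — point force P=-19 kN at a=9/2 m (b=L-a=3/2):
  M_2 = Pb²(3a+b)x/L³ - Pab²/L²  [x≤a] = (-19)·(3/2)²·(3·(9/2)+(3/2))·4/6³ - (-19)·(9/2)·(3/2)²/6² = -209/32 kN·m
Load 3 — applied couple M₀=6 kN·m at a=12/5 m (b=L-a=18/5):
  M_3 = R_Ax - M_A - M₀  [x>a] with R_A=36/25, M_A=18/25 = (36/25)·4 - (18/25) - 6 = -24/25 kN·m
Load 4 — uniform load w=-14 kN/m over full span:
  M_4 = wLx/2 - wL²/12 - wx²/2 = (-14)·6·4/2 - (-14)·6²/12 - (-14)·4²/2 = -14 kN·m
Superposition: M = Σ M_i = -8459/400 kN·m ≈ -21.147500 kN·m

M(4) = -8459/400 kN·m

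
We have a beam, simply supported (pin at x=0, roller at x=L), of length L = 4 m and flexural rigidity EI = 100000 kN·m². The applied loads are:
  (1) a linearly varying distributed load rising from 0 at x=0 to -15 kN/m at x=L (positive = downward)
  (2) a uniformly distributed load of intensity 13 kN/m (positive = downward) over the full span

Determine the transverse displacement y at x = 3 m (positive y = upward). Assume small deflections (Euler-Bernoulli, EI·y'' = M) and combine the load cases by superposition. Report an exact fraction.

Load 1 — triangular load w₀=-15 kN/m (0→w₀ over full span):
  y_1 = -w₀x(7L⁴-10L²x²+3x⁴)/(360LEI) = -(-15)·3·(7·4⁴-10·4²·3²+3·3⁴)/(360·4·100000) = 119/640000 m
Load 2 — uniform load w=13 kN/m over full span:
  y_2 = -wx(L³-2Lx²+x³)/(24EI) = -13·3·(4³-2·4·3²+3³)/(24·100000) = -247/800000 m
Superposition: y = Σ y_i = -393/3200000 m ≈ -0.000123 m

y(3) = -393/3200000 m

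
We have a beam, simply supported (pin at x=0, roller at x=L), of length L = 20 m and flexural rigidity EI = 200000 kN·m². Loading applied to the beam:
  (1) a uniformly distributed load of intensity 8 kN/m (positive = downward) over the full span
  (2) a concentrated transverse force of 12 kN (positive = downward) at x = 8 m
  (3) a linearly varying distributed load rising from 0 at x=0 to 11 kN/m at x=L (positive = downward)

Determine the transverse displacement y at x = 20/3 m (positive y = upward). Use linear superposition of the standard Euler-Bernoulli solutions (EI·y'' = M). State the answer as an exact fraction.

y(20/3) = -294278/2278125 m

Load 1 — uniform load w=8 kN/m over full span:
  y_1 = -wx(L³-2Lx²+x³)/(24EI) = -8·(20/3)·(20³-2·20·(20/3)²+(20/3)³)/(24·200000) = -88/1215 m
Load 2 — point force P=12 kN at a=8 m (b=L-a=12):
  y_2 = -Pbx(L²-b²-x²)/(6LEI)  [x≤a] = -12·12·(20/3)·(20²-12²-(20/3)²)/(6·20·200000) = -238/28125 m
Load 3 — triangular load w₀=11 kN/m (0→w₀ over full span):
  y_3 = -w₀x(7L⁴-10L²x²+3x⁴)/(360LEI) = -11·(20/3)·(7·20⁴-10·20²·(20/3)²+3·(20/3)⁴)/(360·20·200000) = -176/3645 m
Superposition: y = Σ y_i = -294278/2278125 m ≈ -0.129176 m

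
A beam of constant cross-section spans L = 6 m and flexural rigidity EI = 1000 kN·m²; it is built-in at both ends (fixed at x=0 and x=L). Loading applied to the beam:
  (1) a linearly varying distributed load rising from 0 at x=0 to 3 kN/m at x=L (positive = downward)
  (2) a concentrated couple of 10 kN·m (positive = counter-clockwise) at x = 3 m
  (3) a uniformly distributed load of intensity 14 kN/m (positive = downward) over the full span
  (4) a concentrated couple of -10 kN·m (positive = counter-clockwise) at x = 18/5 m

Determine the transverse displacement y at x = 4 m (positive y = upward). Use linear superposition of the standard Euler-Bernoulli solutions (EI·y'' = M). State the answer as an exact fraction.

Load 1 — triangular load w₀=3 kN/m (0→w₀ over full span):
  y_1 = -w₀x²(L-x)²(x+2L)/(120LEI) = -3·4²·(6-4)²·(4+2·6)/(120·6·1000) = -8/1875 m
Load 2 — applied couple M₀=10 kN·m at a=3 m (b=L-a=3):
  y_2 = (R_Ax³/6 - M_Ax²/2 - M₀(x-a)²/2)/EI  [x>a] with R_A=5/2, M_A=5/2 = ((5/2)·4³/6 - (5/2)·4²/2 - 10·(4-3)²/2)/1000 = 1/600 m
Load 3 — uniform load w=14 kN/m over full span:
  y_3 = -wx²(L-x)²/(24EI) = -14·4²·(6-4)²/(24·1000) = -14/375 m
Load 4 — applied couple M₀=-10 kN·m at a=18/5 m (b=L-a=12/5):
  y_4 = (R_Ax³/6 - M_Ax²/2 - M₀(x-a)²/2)/EI  [x>a] with R_A=-12/5, M_A=-16/5 = ((-12/5)·4³/6 - (-16/5)·4²/2 - (-10)·(4-(18/5))²/2)/1000 = 1/1250 m
Superposition: y = Σ y_i = -587/15000 m ≈ -0.039133 m

y(4) = -587/15000 m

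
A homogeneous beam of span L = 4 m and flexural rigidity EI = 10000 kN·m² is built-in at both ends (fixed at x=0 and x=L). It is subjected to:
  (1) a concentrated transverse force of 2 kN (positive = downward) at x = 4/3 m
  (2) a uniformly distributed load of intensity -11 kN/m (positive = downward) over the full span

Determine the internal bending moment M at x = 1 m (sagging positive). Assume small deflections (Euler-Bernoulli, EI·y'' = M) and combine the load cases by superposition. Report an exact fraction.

Load 1 — point force P=2 kN at a=4/3 m (b=L-a=8/3):
  M_1 = Pb²(3a+b)x/L³ - Pab²/L²  [x≤a] = 2·(8/3)²·(3·(4/3)+(8/3))·1/4³ - 2·(4/3)·(8/3)²/4² = 8/27 kN·m
Load 2 — uniform load w=-11 kN/m over full span:
  M_2 = wLx/2 - wL²/12 - wx²/2 = (-11)·4·1/2 - (-11)·4²/12 - (-11)·1²/2 = -11/6 kN·m
Superposition: M = Σ M_i = -83/54 kN·m ≈ -1.537037 kN·m

M(1) = -83/54 kN·m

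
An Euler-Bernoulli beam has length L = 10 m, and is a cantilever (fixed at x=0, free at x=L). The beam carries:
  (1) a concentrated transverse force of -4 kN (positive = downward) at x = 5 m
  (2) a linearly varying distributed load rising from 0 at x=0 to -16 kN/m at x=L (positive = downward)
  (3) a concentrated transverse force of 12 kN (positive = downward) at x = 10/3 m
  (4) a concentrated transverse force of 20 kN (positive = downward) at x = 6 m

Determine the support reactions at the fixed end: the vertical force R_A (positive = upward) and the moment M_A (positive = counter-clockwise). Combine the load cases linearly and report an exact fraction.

Load 1 — point force P=-4 kN at a=5 m (b=L-a=5):
  R_A = P = (-4) = -4 kN
  M_A = Pa = (-4)·5 = -20 kN·m
Load 2 — triangular load w₀=-16 kN/m (0→w₀ over full span):
  R_A = w₀L/2 = (-16)·10/2 = -80 kN
  M_A = w₀L²/3 = (-16)·10²/3 = -1600/3 kN·m
Load 3 — point force P=12 kN at a=10/3 m (b=L-a=20/3):
  R_A = P = 12 kN
  M_A = Pa = 12·(10/3) = 40 kN·m
Load 4 — point force P=20 kN at a=6 m (b=L-a=4):
  R_A = P = 20 kN
  M_A = Pa = 20·6 = 120 kN·m
Superposition: R_A = -52 kN, M_A = -1180/3 kN·m

R_A = -52 kN, M_A = -1180/3 kN·m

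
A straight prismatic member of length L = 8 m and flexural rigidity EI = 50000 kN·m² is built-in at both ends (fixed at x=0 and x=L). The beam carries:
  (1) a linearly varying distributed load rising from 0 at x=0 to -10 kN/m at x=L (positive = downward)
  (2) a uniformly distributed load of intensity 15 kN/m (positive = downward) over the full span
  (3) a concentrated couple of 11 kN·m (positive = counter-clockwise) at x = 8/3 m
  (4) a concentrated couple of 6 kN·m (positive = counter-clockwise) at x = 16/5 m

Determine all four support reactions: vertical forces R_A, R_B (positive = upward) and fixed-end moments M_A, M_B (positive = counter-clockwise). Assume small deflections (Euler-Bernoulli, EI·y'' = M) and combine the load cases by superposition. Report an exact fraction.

R_A = 7637/150 kN, M_A = 4454/75 kN·m, R_B = 4363/150 kN, M_B = -3181/75 kN·m

Load 1 — triangular load w₀=-10 kN/m (0→w₀ over full span):
  R_A = 3w₀L/20 = 3·(-10)·8/20 = -12 kN
  M_A = w₀L²/30 = (-10)·8²/30 = -64/3 kN·m
  R_B = 7w₀L/20 = 7·(-10)·8/20 = -28 kN
  M_B = -w₀L²/20 = -(-10)·8²/20 = 32 kN·m
Load 2 — uniform load w=15 kN/m over full span:
  R_A = wL/2 = 15·8/2 = 60 kN
  M_A = wL²/12 = 15·8²/12 = 80 kN·m
  R_B = wL/2 = 15·8/2 = 60 kN
  M_B = -wL²/12 = -15·8²/12 = -80 kN·m
Load 3 — applied couple M₀=11 kN·m at a=8/3 m (b=L-a=16/3):
  R_A = 6M₀ab/L³ = 6·11·(8/3)·(16/3)/8³ = 11/6 kN
  M_A = M₀b(2a-b)/L² = 11·(16/3)·(2·(8/3)-(16/3))/8² = 0 kN·m
  R_B = -6M₀ab/L³ = -6·11·(8/3)·(16/3)/8³ = -11/6 kN
  M_B = M₀a(2b-a)/L² = 11·(8/3)·(2·(16/3)-(8/3))/8² = 11/3 kN·m
Load 4 — applied couple M₀=6 kN·m at a=16/5 m (b=L-a=24/5):
  R_A = 6M₀ab/L³ = 6·6·(16/5)·(24/5)/8³ = 27/25 kN
  M_A = M₀b(2a-b)/L² = 6·(24/5)·(2·(16/5)-(24/5))/8² = 18/25 kN·m
  R_B = -6M₀ab/L³ = -6·6·(16/5)·(24/5)/8³ = -27/25 kN
  M_B = M₀a(2b-a)/L² = 6·(16/5)·(2·(24/5)-(16/5))/8² = 48/25 kN·m
Superposition: R_A = 7637/150 kN, M_A = 4454/75 kN·m, R_B = 4363/150 kN, M_B = -3181/75 kN·m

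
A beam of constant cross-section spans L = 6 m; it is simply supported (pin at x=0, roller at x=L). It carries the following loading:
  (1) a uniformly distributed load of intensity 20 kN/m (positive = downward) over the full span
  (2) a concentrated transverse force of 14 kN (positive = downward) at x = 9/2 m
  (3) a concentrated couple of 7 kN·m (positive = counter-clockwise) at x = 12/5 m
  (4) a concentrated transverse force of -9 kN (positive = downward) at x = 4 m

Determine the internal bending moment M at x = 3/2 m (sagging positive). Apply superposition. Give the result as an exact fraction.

M(3/2) = 70 kN·m

Load 1 — uniform load w=20 kN/m over full span:
  M_1 = wx(L-x)/2 = 20·(3/2)·(6-(3/2))/2 = 135/2 kN·m
Load 2 — point force P=14 kN at a=9/2 m (b=L-a=3/2):
  M_2 = Pbx/L  [x≤a] = 14·(3/2)·(3/2)/6 = 21/4 kN·m
Load 3 — applied couple M₀=7 kN·m at a=12/5 m (b=L-a=18/5):
  M_3 = M₀x/L  [x≤a] = 7·(3/2)/6 = 7/4 kN·m
Load 4 — point force P=-9 kN at a=4 m (b=L-a=2):
  M_4 = Pbx/L  [x≤a] = (-9)·2·(3/2)/6 = -9/2 kN·m
Superposition: M = Σ M_i = 70 kN·m ≈ 70.000000 kN·m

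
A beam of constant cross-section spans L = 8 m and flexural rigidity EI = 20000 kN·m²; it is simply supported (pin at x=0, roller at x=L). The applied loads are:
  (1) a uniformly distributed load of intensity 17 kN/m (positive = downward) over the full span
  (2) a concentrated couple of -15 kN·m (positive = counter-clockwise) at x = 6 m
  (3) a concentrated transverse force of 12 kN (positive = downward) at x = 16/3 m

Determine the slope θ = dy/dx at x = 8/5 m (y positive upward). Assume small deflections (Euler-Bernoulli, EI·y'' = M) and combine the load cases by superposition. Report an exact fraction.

Load 1 — uniform load w=17 kN/m over full span:
  θ_1 = -w(L³-6Lx²+4x³)/(24EI) = -17·(8³-6·8·(8/5)²+4·(8/5)³)/(24·20000) = -1122/78125 rad
Load 2 — applied couple M₀=-15 kN·m at a=6 m (b=L-a=2):
  θ_2 = (M₀x²/(2L)+C₁)/EI  [x≤a] with C₁=M₀(3b²-L²)/(6L)=65/4 = ((-15)·(8/5)²/(2·8)+(65/4))/20000 = 277/400000 rad
Load 3 — point force P=12 kN at a=16/3 m (b=L-a=8/3):
  θ_3 = -Pb(L²-b²-3x²)/(6LEI)  [x≤a] = -12·(8/3)·(8²-(8/3)²-3·(8/5)²)/(6·8·20000) = -692/421875 rad
Superposition: θ = Σ θ_i = -4133537/270000000 rad ≈ -0.015309 rad

θ(8/5) = -4133537/270000000 rad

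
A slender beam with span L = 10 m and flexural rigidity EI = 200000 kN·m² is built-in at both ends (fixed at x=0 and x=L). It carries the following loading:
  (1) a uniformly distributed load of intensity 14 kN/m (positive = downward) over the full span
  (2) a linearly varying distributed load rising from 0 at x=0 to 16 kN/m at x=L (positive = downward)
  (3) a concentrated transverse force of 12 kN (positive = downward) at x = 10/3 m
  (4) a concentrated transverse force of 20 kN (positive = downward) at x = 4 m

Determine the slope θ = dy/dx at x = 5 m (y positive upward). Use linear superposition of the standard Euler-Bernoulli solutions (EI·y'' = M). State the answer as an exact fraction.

Load 1 — uniform load w=14 kN/m over full span:
  θ_1 = -wx(L-x)(L-2x)/(12EI) = -14·5·(10-5)·(10-2·5)/(12·200000) = 0 rad
Load 2 — triangular load w₀=16 kN/m (0→w₀ over full span):
  θ_2 = -w₀(2x(L-x)(L-2x)(x+2L)+x²(L-x)²)/(120LEI) = -16·(2·5·(10-5)·(10-2·5)·(5+2·10)+5²·(10-5)²)/(120·10·200000) = -1/24000 rad
Load 3 — point force P=12 kN at a=10/3 m (b=L-a=20/3):
  θ_3 = Pa²(L-x)(2bL-(3b+a)(L-x))/(2L³EI)  [x>a] = 12·(10/3)²·(10-5)·(2·(20/3)·10-(3·(20/3)+(10/3))·(10-5))/(2·10³·200000) = 1/36000 rad
Load 4 — point force P=20 kN at a=4 m (b=L-a=6):
  θ_4 = Pa²(L-x)(2bL-(3b+a)(L-x))/(2L³EI)  [x>a] = 20·4²·(10-5)·(2·6·10-(3·6+4)·(10-5))/(2·10³·200000) = 1/25000 rad
Superposition: θ = Σ θ_i = 47/1800000 rad ≈ 0.000026 rad

θ(5) = 47/1800000 rad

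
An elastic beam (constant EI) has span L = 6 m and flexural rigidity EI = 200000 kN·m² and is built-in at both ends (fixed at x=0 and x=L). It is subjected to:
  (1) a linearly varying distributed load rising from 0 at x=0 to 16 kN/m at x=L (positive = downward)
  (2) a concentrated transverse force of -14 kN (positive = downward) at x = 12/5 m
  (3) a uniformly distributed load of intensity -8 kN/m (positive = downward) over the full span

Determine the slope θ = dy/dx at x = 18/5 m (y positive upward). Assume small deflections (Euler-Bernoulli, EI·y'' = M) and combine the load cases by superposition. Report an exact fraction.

Load 1 — triangular load w₀=16 kN/m (0→w₀ over full span):
  θ_1 = -w₀(2x(L-x)(L-2x)(x+2L)+x²(L-x)²)/(120LEI) = -16·(2·(18/5)·(6-(18/5))·(6-2·(18/5))·((18/5)+2·6)+(18/5)²·(6-(18/5))²)/(120·6·200000) = 54/1953125 rad
Load 2 — point force P=-14 kN at a=12/5 m (b=L-a=18/5):
  θ_2 = Pa²(L-x)(2bL-(3b+a)(L-x))/(2L³EI)  [x>a] = (-14)·(12/5)²·(6-(18/5))·(2·(18/5)·6-(3·(18/5)+(12/5))·(6-(18/5)))/(2·6³·200000) = -252/9765625 rad
Load 3 — uniform load w=-8 kN/m over full span:
  θ_3 = -wx(L-x)(L-2x)/(12EI) = -(-8)·(18/5)·(6-(18/5))·(6-2·(18/5))/(12·200000) = -27/781250 rad
Superposition: θ = Σ θ_i = -639/19531250 rad ≈ -0.000033 rad

θ(18/5) = -639/19531250 rad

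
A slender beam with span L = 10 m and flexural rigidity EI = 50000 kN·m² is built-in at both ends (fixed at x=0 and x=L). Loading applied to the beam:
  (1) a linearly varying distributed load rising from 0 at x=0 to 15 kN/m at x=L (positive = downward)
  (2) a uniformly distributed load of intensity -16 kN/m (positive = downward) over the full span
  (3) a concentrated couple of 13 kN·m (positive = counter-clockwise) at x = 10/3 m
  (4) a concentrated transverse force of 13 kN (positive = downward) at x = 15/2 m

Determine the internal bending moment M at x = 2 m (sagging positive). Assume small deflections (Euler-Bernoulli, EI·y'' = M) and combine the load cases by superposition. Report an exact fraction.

M(2) = -37/160 kN·m

Load 1 — triangular load w₀=15 kN/m (0→w₀ over full span):
  M_1 = 3w₀Lx/20 - w₀L²/30 - w₀x³/(6L) = 3·15·10·2/20 - 15·10²/30 - 15·2³/(6·10) = -7 kN·m
Load 2 — uniform load w=-16 kN/m over full span:
  M_2 = wLx/2 - wL²/12 - wx²/2 = (-16)·10·2/2 - (-16)·10²/12 - (-16)·2²/2 = 16/3 kN·m
Load 3 — applied couple M₀=13 kN·m at a=10/3 m (b=L-a=20/3):
  M_3 = R_Ax - M_A  [x≤a] with R_A=26/15, M_A=0 = (26/15)·2 - 0 = 52/15 kN·m
Load 4 — point force P=13 kN at a=15/2 m (b=L-a=5/2):
  M_4 = Pb²(3a+b)x/L³ - Pab²/L²  [x≤a] = 13·(5/2)²·(3·(15/2)+(5/2))·2/10³ - 13·(15/2)·(5/2)²/10² = -65/32 kN·m
Superposition: M = Σ M_i = -37/160 kN·m ≈ -0.231250 kN·m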